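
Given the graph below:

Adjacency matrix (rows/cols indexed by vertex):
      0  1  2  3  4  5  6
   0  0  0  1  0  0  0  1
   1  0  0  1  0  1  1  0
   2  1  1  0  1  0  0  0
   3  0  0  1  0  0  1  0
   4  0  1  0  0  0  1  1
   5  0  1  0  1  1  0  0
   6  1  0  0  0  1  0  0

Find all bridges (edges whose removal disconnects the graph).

No bridges found. The graph is 2-edge-connected (no single edge removal disconnects it).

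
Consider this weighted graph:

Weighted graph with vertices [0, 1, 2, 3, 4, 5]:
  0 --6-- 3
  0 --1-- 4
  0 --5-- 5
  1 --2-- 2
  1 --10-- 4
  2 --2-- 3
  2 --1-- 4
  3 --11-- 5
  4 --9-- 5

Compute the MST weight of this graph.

Applying Kruskal's algorithm (sort edges by weight, add if no cycle):
  Add (0,4) w=1
  Add (2,4) w=1
  Add (1,2) w=2
  Add (2,3) w=2
  Add (0,5) w=5
  Skip (0,3) w=6 (creates cycle)
  Skip (4,5) w=9 (creates cycle)
  Skip (1,4) w=10 (creates cycle)
  Skip (3,5) w=11 (creates cycle)
MST weight = 11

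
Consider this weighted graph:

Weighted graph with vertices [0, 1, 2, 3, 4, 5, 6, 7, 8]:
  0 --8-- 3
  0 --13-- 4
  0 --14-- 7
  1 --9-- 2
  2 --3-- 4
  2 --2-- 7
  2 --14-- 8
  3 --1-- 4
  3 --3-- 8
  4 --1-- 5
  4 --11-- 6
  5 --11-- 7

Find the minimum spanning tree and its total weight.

Applying Kruskal's algorithm (sort edges by weight, add if no cycle):
  Add (3,4) w=1
  Add (4,5) w=1
  Add (2,7) w=2
  Add (2,4) w=3
  Add (3,8) w=3
  Add (0,3) w=8
  Add (1,2) w=9
  Add (4,6) w=11
  Skip (5,7) w=11 (creates cycle)
  Skip (0,4) w=13 (creates cycle)
  Skip (0,7) w=14 (creates cycle)
  Skip (2,8) w=14 (creates cycle)
MST weight = 38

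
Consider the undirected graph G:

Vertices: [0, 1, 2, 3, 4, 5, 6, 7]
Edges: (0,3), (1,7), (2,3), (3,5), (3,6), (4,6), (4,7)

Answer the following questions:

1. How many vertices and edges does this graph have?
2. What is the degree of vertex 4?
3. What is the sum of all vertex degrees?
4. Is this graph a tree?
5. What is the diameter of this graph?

Count: 8 vertices, 7 edges.
Vertex 4 has neighbors [6, 7], degree = 2.
Handshaking lemma: 2 * 7 = 14.
A graph is a tree iff it is connected and has exactly n-1 edges. This graph is connected (all 8 vertices in one component) and has 8-1 = 7 edges. It is a tree.
Diameter (longest shortest path) = 5.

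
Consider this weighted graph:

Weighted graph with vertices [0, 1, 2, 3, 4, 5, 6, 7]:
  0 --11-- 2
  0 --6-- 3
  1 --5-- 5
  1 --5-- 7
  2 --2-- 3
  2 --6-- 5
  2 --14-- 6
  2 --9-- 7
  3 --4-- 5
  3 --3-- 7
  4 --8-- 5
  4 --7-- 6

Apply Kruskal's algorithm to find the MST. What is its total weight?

Applying Kruskal's algorithm (sort edges by weight, add if no cycle):
  Add (2,3) w=2
  Add (3,7) w=3
  Add (3,5) w=4
  Add (1,5) w=5
  Skip (1,7) w=5 (creates cycle)
  Add (0,3) w=6
  Skip (2,5) w=6 (creates cycle)
  Add (4,6) w=7
  Add (4,5) w=8
  Skip (2,7) w=9 (creates cycle)
  Skip (0,2) w=11 (creates cycle)
  Skip (2,6) w=14 (creates cycle)
MST weight = 35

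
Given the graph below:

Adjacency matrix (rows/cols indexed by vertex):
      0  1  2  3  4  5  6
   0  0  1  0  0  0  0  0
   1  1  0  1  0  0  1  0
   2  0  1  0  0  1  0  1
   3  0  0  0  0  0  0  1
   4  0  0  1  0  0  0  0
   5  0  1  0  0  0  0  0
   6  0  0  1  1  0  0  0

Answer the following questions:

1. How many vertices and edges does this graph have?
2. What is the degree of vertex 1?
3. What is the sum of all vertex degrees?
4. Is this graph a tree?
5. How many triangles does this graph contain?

Count: 7 vertices, 6 edges.
Vertex 1 has neighbors [0, 2, 5], degree = 3.
Handshaking lemma: 2 * 6 = 12.
A graph is a tree iff it is connected and has exactly n-1 edges. This graph is connected (all 7 vertices in one component) and has 7-1 = 6 edges. It is a tree.
Number of triangles = 0.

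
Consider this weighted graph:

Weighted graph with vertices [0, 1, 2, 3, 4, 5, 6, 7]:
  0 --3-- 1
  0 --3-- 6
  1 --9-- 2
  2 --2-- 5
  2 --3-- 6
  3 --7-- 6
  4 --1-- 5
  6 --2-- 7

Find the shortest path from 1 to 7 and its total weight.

Using Dijkstra's algorithm from vertex 1:
Shortest path: 1 -> 0 -> 6 -> 7
Total weight: 3 + 3 + 2 = 8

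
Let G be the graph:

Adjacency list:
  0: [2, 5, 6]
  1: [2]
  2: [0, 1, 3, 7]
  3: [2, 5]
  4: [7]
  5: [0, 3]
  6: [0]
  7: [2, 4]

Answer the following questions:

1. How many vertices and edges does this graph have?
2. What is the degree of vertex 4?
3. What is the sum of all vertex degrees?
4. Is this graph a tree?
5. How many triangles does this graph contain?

Count: 8 vertices, 8 edges.
Vertex 4 has neighbors [7], degree = 1.
Handshaking lemma: 2 * 8 = 16.
A tree on 8 vertices has 7 edges. This graph has 8 edges (1 extra). Not a tree.
Number of triangles = 0.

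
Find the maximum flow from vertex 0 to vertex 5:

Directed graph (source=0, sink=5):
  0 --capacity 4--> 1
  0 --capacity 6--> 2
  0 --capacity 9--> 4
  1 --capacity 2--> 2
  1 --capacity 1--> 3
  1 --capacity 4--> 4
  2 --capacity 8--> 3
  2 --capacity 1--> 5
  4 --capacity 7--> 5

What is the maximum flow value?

Computing max flow:
  Flow on (0->2): 1/6
  Flow on (0->4): 7/9
  Flow on (2->5): 1/1
  Flow on (4->5): 7/7
Maximum flow = 8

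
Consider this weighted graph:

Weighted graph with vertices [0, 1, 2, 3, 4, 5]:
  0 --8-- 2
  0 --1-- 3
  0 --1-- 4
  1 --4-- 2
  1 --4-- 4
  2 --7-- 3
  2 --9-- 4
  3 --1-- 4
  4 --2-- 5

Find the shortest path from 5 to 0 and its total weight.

Using Dijkstra's algorithm from vertex 5:
Shortest path: 5 -> 4 -> 0
Total weight: 2 + 1 = 3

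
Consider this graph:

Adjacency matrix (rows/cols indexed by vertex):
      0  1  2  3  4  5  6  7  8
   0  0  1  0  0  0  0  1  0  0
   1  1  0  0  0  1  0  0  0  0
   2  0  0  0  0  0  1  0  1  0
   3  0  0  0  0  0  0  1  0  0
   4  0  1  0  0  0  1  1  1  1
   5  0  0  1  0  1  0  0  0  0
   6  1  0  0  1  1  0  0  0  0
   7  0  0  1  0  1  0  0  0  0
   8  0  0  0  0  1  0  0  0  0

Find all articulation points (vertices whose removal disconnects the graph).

An articulation point is a vertex whose removal disconnects the graph.
Articulation points: [4, 6]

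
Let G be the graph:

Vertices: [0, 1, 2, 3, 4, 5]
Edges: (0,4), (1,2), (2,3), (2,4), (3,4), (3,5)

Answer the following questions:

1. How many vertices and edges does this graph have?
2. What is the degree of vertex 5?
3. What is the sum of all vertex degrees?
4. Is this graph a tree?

Count: 6 vertices, 6 edges.
Vertex 5 has neighbors [3], degree = 1.
Handshaking lemma: 2 * 6 = 12.
A tree on 6 vertices has 5 edges. This graph has 6 edges (1 extra). Not a tree.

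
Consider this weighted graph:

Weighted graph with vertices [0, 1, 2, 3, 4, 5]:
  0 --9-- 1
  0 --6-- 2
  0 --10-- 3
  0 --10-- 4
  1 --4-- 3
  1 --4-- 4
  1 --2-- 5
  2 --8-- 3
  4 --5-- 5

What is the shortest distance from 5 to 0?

Using Dijkstra's algorithm from vertex 5:
Shortest path: 5 -> 1 -> 0
Total weight: 2 + 9 = 11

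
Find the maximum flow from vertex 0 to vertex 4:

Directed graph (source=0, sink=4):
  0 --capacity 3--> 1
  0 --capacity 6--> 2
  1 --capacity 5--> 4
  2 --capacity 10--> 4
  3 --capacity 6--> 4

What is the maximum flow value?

Computing max flow:
  Flow on (0->1): 3/3
  Flow on (0->2): 6/6
  Flow on (1->4): 3/5
  Flow on (2->4): 6/10
Maximum flow = 9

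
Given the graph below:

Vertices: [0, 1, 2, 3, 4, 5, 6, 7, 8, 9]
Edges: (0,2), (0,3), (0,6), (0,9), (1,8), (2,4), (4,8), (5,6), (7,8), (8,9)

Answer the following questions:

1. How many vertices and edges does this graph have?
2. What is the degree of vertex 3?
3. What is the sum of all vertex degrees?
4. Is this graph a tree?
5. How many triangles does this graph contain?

Count: 10 vertices, 10 edges.
Vertex 3 has neighbors [0], degree = 1.
Handshaking lemma: 2 * 10 = 20.
A tree on 10 vertices has 9 edges. This graph has 10 edges (1 extra). Not a tree.
Number of triangles = 0.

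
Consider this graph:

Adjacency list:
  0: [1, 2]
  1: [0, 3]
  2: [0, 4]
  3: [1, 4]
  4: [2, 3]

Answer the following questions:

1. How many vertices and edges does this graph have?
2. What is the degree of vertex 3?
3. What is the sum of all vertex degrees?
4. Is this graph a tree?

Count: 5 vertices, 5 edges.
Vertex 3 has neighbors [1, 4], degree = 2.
Handshaking lemma: 2 * 5 = 10.
A tree on 5 vertices has 4 edges. This graph has 5 edges (1 extra). Not a tree.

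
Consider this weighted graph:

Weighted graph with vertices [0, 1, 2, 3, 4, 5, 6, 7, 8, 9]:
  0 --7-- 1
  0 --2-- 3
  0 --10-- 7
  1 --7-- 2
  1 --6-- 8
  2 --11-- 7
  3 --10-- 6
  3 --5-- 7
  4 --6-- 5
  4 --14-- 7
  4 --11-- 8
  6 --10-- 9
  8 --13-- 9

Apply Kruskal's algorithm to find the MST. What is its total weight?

Applying Kruskal's algorithm (sort edges by weight, add if no cycle):
  Add (0,3) w=2
  Add (3,7) w=5
  Add (1,8) w=6
  Add (4,5) w=6
  Add (0,1) w=7
  Add (1,2) w=7
  Skip (0,7) w=10 (creates cycle)
  Add (3,6) w=10
  Add (6,9) w=10
  Skip (2,7) w=11 (creates cycle)
  Add (4,8) w=11
  Skip (8,9) w=13 (creates cycle)
  Skip (4,7) w=14 (creates cycle)
MST weight = 64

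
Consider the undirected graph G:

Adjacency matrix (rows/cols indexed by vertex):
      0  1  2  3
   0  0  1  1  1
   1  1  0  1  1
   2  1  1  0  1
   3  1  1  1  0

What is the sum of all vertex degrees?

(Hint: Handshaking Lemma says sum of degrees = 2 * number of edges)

Count edges: 6 edges.
By Handshaking Lemma: sum of degrees = 2 * 6 = 12.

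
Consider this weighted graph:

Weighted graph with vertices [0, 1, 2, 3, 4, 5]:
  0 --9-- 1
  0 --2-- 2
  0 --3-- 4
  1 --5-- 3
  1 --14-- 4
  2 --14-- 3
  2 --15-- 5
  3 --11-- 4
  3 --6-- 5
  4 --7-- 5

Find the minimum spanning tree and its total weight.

Applying Kruskal's algorithm (sort edges by weight, add if no cycle):
  Add (0,2) w=2
  Add (0,4) w=3
  Add (1,3) w=5
  Add (3,5) w=6
  Add (4,5) w=7
  Skip (0,1) w=9 (creates cycle)
  Skip (3,4) w=11 (creates cycle)
  Skip (1,4) w=14 (creates cycle)
  Skip (2,3) w=14 (creates cycle)
  Skip (2,5) w=15 (creates cycle)
MST weight = 23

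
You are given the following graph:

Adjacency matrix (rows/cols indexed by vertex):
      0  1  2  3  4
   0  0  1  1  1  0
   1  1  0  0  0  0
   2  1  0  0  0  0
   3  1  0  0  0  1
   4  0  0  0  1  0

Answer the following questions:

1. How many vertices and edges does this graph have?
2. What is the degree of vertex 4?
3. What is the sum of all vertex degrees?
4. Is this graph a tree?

Count: 5 vertices, 4 edges.
Vertex 4 has neighbors [3], degree = 1.
Handshaking lemma: 2 * 4 = 8.
A graph is a tree iff it is connected and has exactly n-1 edges. This graph is connected (all 5 vertices in one component) and has 5-1 = 4 edges. It is a tree.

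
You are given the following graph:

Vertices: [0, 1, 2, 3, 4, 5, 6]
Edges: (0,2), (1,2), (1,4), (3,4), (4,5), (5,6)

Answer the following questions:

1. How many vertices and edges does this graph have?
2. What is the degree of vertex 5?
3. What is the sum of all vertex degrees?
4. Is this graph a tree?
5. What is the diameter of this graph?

Count: 7 vertices, 6 edges.
Vertex 5 has neighbors [4, 6], degree = 2.
Handshaking lemma: 2 * 6 = 12.
A graph is a tree iff it is connected and has exactly n-1 edges. This graph is connected (all 7 vertices in one component) and has 7-1 = 6 edges. It is a tree.
Diameter (longest shortest path) = 5.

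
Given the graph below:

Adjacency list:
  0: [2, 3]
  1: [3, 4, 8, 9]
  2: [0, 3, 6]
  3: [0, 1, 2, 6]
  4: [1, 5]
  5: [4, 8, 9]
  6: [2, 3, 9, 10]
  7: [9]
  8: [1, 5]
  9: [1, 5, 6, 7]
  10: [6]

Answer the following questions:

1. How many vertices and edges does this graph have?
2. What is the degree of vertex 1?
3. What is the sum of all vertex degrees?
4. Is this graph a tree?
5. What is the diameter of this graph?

Count: 11 vertices, 15 edges.
Vertex 1 has neighbors [3, 4, 8, 9], degree = 4.
Handshaking lemma: 2 * 15 = 30.
A tree on 11 vertices has 10 edges. This graph has 15 edges (5 extra). Not a tree.
Diameter (longest shortest path) = 4.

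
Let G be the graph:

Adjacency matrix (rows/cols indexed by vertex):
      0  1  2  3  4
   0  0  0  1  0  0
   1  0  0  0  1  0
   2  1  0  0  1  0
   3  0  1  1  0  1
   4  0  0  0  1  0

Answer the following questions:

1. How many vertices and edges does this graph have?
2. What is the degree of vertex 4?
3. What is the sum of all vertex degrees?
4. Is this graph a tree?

Count: 5 vertices, 4 edges.
Vertex 4 has neighbors [3], degree = 1.
Handshaking lemma: 2 * 4 = 8.
A graph is a tree iff it is connected and has exactly n-1 edges. This graph is connected (all 5 vertices in one component) and has 5-1 = 4 edges. It is a tree.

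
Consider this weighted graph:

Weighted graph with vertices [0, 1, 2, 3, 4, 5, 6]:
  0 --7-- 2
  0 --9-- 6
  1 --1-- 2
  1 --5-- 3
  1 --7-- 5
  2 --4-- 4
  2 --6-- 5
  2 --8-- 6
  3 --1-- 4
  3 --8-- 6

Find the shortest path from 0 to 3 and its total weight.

Using Dijkstra's algorithm from vertex 0:
Shortest path: 0 -> 2 -> 4 -> 3
Total weight: 7 + 4 + 1 = 12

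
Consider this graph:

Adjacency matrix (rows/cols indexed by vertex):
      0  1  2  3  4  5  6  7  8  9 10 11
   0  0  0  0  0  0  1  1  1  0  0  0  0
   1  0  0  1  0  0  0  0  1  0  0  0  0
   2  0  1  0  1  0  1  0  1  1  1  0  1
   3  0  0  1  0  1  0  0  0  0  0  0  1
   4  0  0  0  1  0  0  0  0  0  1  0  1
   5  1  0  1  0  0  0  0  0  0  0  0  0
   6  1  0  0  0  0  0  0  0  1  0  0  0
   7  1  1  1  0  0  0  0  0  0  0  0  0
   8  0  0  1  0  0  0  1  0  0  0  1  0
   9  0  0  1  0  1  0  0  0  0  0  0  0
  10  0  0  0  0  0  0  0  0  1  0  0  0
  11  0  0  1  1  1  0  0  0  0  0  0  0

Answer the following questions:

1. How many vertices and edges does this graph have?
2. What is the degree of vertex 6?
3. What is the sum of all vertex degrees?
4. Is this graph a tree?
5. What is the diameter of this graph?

Count: 12 vertices, 17 edges.
Vertex 6 has neighbors [0, 8], degree = 2.
Handshaking lemma: 2 * 17 = 34.
A tree on 12 vertices has 11 edges. This graph has 17 edges (6 extra). Not a tree.
Diameter (longest shortest path) = 4.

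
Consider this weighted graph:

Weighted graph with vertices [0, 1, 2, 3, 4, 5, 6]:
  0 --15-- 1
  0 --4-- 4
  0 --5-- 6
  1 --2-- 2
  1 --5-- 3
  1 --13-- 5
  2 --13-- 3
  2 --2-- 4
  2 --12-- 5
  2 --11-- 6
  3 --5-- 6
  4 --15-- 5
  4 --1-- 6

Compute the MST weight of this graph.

Applying Kruskal's algorithm (sort edges by weight, add if no cycle):
  Add (4,6) w=1
  Add (1,2) w=2
  Add (2,4) w=2
  Add (0,4) w=4
  Skip (0,6) w=5 (creates cycle)
  Add (1,3) w=5
  Skip (3,6) w=5 (creates cycle)
  Skip (2,6) w=11 (creates cycle)
  Add (2,5) w=12
  Skip (1,5) w=13 (creates cycle)
  Skip (2,3) w=13 (creates cycle)
  Skip (0,1) w=15 (creates cycle)
  Skip (4,5) w=15 (creates cycle)
MST weight = 26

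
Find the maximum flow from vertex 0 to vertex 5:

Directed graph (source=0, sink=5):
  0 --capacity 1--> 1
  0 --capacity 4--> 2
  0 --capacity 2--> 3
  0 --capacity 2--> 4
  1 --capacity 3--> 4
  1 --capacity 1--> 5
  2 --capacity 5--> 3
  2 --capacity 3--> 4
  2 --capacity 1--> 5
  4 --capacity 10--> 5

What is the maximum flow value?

Computing max flow:
  Flow on (0->1): 1/1
  Flow on (0->2): 4/4
  Flow on (0->4): 2/2
  Flow on (1->5): 1/1
  Flow on (2->4): 3/3
  Flow on (2->5): 1/1
  Flow on (4->5): 5/10
Maximum flow = 7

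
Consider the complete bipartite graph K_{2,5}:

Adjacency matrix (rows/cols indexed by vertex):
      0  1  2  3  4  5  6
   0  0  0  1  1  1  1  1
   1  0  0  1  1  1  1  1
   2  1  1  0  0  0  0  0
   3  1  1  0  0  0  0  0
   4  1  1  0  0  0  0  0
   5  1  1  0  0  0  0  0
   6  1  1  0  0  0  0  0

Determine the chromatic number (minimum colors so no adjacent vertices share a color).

K_{2,5} is bipartite: vertices split into two independent sets of size 2 and 5.
Color one set 0, the other 1. No adjacent vertices share a color.
Chromatic number = 2.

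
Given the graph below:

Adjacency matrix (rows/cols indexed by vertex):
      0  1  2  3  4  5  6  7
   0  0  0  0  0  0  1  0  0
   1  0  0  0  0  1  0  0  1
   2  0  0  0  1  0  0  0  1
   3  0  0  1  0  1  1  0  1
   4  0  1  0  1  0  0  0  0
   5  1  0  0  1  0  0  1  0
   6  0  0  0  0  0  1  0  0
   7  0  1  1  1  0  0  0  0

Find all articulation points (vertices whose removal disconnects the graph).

An articulation point is a vertex whose removal disconnects the graph.
Articulation points: [3, 5]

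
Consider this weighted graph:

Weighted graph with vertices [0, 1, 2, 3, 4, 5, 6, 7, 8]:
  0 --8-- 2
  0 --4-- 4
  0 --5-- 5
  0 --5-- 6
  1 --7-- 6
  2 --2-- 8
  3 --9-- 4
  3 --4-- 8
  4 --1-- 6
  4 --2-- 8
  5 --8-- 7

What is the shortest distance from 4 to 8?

Using Dijkstra's algorithm from vertex 4:
Shortest path: 4 -> 8
Total weight: 2 = 2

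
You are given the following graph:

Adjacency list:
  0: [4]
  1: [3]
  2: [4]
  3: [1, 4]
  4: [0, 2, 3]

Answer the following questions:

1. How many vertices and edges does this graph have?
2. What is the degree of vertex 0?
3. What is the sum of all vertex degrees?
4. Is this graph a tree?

Count: 5 vertices, 4 edges.
Vertex 0 has neighbors [4], degree = 1.
Handshaking lemma: 2 * 4 = 8.
A graph is a tree iff it is connected and has exactly n-1 edges. This graph is connected (all 5 vertices in one component) and has 5-1 = 4 edges. It is a tree.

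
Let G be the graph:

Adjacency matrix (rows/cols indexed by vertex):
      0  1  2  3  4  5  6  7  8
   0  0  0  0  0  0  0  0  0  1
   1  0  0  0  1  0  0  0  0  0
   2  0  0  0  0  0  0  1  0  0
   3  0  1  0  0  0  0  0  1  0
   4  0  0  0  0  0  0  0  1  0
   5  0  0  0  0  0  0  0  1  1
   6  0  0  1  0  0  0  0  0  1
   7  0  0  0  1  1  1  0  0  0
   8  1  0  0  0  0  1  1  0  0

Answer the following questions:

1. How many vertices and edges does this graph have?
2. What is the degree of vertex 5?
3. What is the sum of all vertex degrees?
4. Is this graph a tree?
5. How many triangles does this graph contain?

Count: 9 vertices, 8 edges.
Vertex 5 has neighbors [7, 8], degree = 2.
Handshaking lemma: 2 * 8 = 16.
A graph is a tree iff it is connected and has exactly n-1 edges. This graph is connected (all 9 vertices in one component) and has 9-1 = 8 edges. It is a tree.
Number of triangles = 0.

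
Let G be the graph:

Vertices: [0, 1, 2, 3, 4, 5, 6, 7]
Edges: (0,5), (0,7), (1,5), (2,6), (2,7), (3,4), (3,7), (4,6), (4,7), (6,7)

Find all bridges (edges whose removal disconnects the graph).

A bridge is an edge whose removal increases the number of connected components.
Bridges found: (0,5), (0,7), (1,5)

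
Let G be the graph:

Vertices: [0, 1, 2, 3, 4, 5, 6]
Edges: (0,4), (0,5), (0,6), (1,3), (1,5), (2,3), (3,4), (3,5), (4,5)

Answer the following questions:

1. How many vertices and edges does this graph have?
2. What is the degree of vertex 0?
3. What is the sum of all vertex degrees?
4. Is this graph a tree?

Count: 7 vertices, 9 edges.
Vertex 0 has neighbors [4, 5, 6], degree = 3.
Handshaking lemma: 2 * 9 = 18.
A tree on 7 vertices has 6 edges. This graph has 9 edges (3 extra). Not a tree.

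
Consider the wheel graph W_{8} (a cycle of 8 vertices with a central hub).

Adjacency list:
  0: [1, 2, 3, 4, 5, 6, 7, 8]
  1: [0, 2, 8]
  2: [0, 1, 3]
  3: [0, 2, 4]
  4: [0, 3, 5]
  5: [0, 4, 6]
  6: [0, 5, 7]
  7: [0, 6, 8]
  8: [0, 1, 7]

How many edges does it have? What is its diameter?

Wheel graph W_{8}: 8 cycle edges + 8 spoke edges = 16 edges.
The hub is distance 1 from all cycle vertices. Max distance between cycle vertices through hub is 2.
Diameter = 2.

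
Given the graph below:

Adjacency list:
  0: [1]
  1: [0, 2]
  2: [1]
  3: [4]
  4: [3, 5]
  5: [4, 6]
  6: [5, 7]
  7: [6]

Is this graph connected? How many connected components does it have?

Checking connectivity: the graph has 2 connected component(s).
Components: [[0, 1, 2], [3, 4, 5, 6, 7]]. The graph is NOT connected.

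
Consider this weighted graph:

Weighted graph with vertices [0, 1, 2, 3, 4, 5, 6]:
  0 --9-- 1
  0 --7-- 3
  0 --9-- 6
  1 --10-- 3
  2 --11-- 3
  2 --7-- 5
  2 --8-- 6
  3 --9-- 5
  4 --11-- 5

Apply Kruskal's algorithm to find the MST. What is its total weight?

Applying Kruskal's algorithm (sort edges by weight, add if no cycle):
  Add (0,3) w=7
  Add (2,5) w=7
  Add (2,6) w=8
  Add (0,1) w=9
  Add (0,6) w=9
  Skip (3,5) w=9 (creates cycle)
  Skip (1,3) w=10 (creates cycle)
  Skip (2,3) w=11 (creates cycle)
  Add (4,5) w=11
MST weight = 51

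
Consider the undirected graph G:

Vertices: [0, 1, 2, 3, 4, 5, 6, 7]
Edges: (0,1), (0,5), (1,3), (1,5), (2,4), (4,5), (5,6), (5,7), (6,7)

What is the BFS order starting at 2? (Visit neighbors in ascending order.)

BFS from vertex 2 (neighbors processed in ascending order):
Visit order: 2, 4, 5, 0, 1, 6, 7, 3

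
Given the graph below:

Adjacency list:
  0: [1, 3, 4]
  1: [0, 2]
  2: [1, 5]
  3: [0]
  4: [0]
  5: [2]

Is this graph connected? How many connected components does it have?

Checking connectivity: the graph has 1 connected component(s).
All vertices are reachable from each other. The graph IS connected.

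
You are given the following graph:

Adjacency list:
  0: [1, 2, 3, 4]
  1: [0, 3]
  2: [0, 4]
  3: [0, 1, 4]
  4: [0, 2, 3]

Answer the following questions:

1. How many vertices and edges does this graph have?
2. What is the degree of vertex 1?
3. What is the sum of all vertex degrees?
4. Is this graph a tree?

Count: 5 vertices, 7 edges.
Vertex 1 has neighbors [0, 3], degree = 2.
Handshaking lemma: 2 * 7 = 14.
A tree on 5 vertices has 4 edges. This graph has 7 edges (3 extra). Not a tree.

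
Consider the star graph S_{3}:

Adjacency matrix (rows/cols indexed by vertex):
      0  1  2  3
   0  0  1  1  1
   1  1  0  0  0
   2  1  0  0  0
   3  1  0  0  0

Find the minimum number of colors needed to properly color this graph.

S_{3} has one hub adjacent to 3 leaves; leaves are pairwise non-adjacent.
Color the hub 0 and every leaf 1.
Chromatic number = 2.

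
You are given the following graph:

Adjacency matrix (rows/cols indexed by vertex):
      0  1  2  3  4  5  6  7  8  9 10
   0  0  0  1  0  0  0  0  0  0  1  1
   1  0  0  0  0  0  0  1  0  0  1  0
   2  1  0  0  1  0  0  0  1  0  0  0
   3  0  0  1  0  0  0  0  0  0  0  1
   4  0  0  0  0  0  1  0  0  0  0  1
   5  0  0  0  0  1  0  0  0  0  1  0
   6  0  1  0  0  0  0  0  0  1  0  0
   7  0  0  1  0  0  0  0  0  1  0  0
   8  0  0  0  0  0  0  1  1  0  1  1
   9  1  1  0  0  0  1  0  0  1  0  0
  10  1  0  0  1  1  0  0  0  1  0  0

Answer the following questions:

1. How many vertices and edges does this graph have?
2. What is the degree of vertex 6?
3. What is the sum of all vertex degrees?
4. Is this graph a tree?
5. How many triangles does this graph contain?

Count: 11 vertices, 15 edges.
Vertex 6 has neighbors [1, 8], degree = 2.
Handshaking lemma: 2 * 15 = 30.
A tree on 11 vertices has 10 edges. This graph has 15 edges (5 extra). Not a tree.
Number of triangles = 0.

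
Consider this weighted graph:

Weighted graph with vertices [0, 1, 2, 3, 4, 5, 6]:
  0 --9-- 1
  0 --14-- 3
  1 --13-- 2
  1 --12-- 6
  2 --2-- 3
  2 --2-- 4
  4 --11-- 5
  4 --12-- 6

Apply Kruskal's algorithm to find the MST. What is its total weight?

Applying Kruskal's algorithm (sort edges by weight, add if no cycle):
  Add (2,4) w=2
  Add (2,3) w=2
  Add (0,1) w=9
  Add (4,5) w=11
  Add (1,6) w=12
  Add (4,6) w=12
  Skip (1,2) w=13 (creates cycle)
  Skip (0,3) w=14 (creates cycle)
MST weight = 48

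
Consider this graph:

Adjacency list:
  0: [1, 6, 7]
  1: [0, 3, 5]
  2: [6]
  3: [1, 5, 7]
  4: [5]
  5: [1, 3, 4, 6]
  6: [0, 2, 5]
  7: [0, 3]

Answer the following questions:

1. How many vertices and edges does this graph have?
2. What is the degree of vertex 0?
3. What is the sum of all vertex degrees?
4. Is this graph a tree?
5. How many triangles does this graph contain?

Count: 8 vertices, 10 edges.
Vertex 0 has neighbors [1, 6, 7], degree = 3.
Handshaking lemma: 2 * 10 = 20.
A tree on 8 vertices has 7 edges. This graph has 10 edges (3 extra). Not a tree.
Number of triangles = 1.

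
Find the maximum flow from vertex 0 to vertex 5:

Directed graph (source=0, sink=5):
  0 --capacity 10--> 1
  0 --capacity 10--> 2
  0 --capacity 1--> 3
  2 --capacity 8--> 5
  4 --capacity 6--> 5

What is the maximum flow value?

Computing max flow:
  Flow on (0->2): 8/10
  Flow on (2->5): 8/8
Maximum flow = 8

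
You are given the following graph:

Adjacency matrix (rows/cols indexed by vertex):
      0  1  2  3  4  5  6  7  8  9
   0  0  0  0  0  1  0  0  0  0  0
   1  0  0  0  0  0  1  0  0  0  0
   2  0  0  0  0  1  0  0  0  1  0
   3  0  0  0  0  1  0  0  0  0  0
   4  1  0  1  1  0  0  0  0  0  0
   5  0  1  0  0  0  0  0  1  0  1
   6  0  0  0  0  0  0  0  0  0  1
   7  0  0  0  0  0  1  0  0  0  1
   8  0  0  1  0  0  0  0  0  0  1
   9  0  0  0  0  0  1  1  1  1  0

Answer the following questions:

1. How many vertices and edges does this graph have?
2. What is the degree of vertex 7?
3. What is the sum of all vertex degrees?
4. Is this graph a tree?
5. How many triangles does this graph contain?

Count: 10 vertices, 10 edges.
Vertex 7 has neighbors [5, 9], degree = 2.
Handshaking lemma: 2 * 10 = 20.
A tree on 10 vertices has 9 edges. This graph has 10 edges (1 extra). Not a tree.
Number of triangles = 1.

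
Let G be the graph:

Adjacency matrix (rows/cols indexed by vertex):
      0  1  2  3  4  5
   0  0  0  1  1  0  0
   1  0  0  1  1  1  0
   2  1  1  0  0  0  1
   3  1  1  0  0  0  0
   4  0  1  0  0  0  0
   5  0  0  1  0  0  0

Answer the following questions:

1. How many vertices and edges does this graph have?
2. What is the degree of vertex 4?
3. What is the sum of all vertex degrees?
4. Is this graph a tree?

Count: 6 vertices, 6 edges.
Vertex 4 has neighbors [1], degree = 1.
Handshaking lemma: 2 * 6 = 12.
A tree on 6 vertices has 5 edges. This graph has 6 edges (1 extra). Not a tree.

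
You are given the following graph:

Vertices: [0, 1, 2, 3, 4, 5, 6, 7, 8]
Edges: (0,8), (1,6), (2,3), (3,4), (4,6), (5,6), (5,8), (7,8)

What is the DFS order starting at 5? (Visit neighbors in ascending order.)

DFS from vertex 5 (neighbors processed in ascending order):
Visit order: 5, 6, 1, 4, 3, 2, 8, 0, 7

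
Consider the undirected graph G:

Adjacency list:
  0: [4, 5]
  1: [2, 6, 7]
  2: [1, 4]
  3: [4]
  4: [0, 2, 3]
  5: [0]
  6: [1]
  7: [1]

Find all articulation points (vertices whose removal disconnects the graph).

An articulation point is a vertex whose removal disconnects the graph.
Articulation points: [0, 1, 2, 4]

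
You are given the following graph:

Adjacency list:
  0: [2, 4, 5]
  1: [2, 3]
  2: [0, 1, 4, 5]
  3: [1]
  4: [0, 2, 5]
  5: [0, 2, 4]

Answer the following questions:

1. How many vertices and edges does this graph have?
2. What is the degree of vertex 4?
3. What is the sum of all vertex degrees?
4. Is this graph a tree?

Count: 6 vertices, 8 edges.
Vertex 4 has neighbors [0, 2, 5], degree = 3.
Handshaking lemma: 2 * 8 = 16.
A tree on 6 vertices has 5 edges. This graph has 8 edges (3 extra). Not a tree.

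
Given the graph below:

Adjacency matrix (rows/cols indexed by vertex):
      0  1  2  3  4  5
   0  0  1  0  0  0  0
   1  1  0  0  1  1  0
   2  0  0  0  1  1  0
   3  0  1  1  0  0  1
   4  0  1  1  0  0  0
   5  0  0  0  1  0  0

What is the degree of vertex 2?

Vertex 2 has neighbors [3, 4], so deg(2) = 2.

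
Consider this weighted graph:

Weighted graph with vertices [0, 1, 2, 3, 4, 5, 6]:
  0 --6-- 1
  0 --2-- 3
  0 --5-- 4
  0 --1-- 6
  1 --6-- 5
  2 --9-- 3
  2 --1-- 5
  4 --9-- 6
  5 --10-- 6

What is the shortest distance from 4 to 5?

Using Dijkstra's algorithm from vertex 4:
Shortest path: 4 -> 0 -> 6 -> 5
Total weight: 5 + 1 + 10 = 16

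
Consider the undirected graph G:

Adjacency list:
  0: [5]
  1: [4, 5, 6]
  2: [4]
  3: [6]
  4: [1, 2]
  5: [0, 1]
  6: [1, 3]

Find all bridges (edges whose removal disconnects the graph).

A bridge is an edge whose removal increases the number of connected components.
Bridges found: (0,5), (1,4), (1,5), (1,6), (2,4), (3,6)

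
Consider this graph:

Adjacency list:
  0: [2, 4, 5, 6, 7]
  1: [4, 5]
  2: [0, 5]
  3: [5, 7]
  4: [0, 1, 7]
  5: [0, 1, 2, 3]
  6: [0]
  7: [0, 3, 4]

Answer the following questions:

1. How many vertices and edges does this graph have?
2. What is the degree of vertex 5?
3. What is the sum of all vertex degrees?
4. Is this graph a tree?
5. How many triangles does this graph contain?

Count: 8 vertices, 11 edges.
Vertex 5 has neighbors [0, 1, 2, 3], degree = 4.
Handshaking lemma: 2 * 11 = 22.
A tree on 8 vertices has 7 edges. This graph has 11 edges (4 extra). Not a tree.
Number of triangles = 2.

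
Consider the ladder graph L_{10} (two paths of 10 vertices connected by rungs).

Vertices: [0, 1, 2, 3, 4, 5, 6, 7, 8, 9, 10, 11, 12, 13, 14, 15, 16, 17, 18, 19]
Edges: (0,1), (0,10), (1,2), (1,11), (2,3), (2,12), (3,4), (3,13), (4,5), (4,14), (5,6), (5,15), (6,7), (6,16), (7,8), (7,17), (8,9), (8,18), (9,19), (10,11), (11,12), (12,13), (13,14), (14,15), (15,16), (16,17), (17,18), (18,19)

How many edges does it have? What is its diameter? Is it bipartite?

Ladder graph L_{10}: 10 rungs + 2 * (10-1) path edges = 10 + 18 = 28 edges.
Diameter = 10.
Ladder graphs are bipartite (alternating coloring along each path).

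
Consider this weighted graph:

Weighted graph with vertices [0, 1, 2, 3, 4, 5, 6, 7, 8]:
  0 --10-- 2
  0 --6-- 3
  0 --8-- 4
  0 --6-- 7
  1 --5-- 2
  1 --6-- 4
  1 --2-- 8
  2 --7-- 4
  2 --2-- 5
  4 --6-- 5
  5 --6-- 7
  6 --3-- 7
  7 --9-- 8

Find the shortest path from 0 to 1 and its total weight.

Using Dijkstra's algorithm from vertex 0:
Shortest path: 0 -> 4 -> 1
Total weight: 8 + 6 = 14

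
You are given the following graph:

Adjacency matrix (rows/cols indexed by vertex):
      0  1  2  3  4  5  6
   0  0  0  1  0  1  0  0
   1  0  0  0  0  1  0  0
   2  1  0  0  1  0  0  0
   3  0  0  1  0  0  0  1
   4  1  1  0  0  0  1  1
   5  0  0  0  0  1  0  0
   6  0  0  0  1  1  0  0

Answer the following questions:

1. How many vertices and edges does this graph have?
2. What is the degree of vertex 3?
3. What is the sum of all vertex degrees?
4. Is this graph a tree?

Count: 7 vertices, 7 edges.
Vertex 3 has neighbors [2, 6], degree = 2.
Handshaking lemma: 2 * 7 = 14.
A tree on 7 vertices has 6 edges. This graph has 7 edges (1 extra). Not a tree.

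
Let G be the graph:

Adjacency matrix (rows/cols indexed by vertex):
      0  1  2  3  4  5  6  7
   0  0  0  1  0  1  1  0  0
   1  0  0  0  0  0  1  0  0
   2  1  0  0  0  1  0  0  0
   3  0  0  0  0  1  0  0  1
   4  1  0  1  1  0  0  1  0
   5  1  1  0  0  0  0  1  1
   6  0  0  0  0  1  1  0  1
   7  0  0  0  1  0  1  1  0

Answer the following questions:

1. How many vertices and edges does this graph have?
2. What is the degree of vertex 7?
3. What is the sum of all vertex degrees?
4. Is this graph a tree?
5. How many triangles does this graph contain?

Count: 8 vertices, 11 edges.
Vertex 7 has neighbors [3, 5, 6], degree = 3.
Handshaking lemma: 2 * 11 = 22.
A tree on 8 vertices has 7 edges. This graph has 11 edges (4 extra). Not a tree.
Number of triangles = 2.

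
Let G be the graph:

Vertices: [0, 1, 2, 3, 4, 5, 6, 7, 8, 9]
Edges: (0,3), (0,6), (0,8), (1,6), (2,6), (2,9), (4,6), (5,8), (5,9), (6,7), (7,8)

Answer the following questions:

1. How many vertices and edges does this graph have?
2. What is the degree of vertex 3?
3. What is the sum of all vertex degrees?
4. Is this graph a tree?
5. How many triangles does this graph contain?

Count: 10 vertices, 11 edges.
Vertex 3 has neighbors [0], degree = 1.
Handshaking lemma: 2 * 11 = 22.
A tree on 10 vertices has 9 edges. This graph has 11 edges (2 extra). Not a tree.
Number of triangles = 0.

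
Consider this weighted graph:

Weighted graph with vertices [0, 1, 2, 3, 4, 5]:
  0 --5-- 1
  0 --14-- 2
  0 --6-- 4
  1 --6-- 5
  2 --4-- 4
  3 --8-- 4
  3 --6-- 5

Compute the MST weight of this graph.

Applying Kruskal's algorithm (sort edges by weight, add if no cycle):
  Add (2,4) w=4
  Add (0,1) w=5
  Add (0,4) w=6
  Add (1,5) w=6
  Add (3,5) w=6
  Skip (3,4) w=8 (creates cycle)
  Skip (0,2) w=14 (creates cycle)
MST weight = 27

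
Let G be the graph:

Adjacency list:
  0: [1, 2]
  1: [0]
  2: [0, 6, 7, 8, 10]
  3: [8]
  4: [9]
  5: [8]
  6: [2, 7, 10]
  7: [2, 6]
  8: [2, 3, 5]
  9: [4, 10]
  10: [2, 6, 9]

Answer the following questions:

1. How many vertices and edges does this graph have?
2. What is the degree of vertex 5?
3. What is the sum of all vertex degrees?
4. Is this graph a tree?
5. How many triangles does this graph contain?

Count: 11 vertices, 12 edges.
Vertex 5 has neighbors [8], degree = 1.
Handshaking lemma: 2 * 12 = 24.
A tree on 11 vertices has 10 edges. This graph has 12 edges (2 extra). Not a tree.
Number of triangles = 2.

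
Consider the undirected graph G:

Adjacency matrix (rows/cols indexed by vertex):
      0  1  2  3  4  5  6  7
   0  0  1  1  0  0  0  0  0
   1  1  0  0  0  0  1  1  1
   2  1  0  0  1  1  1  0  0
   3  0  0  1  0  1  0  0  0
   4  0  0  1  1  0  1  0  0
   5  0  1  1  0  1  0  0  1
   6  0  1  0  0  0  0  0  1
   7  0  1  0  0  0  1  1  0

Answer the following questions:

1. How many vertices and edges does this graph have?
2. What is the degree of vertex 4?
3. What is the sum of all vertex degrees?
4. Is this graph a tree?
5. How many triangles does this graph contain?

Count: 8 vertices, 12 edges.
Vertex 4 has neighbors [2, 3, 5], degree = 3.
Handshaking lemma: 2 * 12 = 24.
A tree on 8 vertices has 7 edges. This graph has 12 edges (5 extra). Not a tree.
Number of triangles = 4.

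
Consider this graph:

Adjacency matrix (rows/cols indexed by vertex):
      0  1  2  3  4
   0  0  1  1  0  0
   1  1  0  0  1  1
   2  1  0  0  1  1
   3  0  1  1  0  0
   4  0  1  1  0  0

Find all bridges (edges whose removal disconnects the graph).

No bridges found. The graph is 2-edge-connected (no single edge removal disconnects it).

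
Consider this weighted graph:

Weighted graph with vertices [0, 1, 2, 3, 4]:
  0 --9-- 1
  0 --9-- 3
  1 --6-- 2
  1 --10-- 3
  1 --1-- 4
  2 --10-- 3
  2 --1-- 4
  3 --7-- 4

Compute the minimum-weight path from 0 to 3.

Using Dijkstra's algorithm from vertex 0:
Shortest path: 0 -> 3
Total weight: 9 = 9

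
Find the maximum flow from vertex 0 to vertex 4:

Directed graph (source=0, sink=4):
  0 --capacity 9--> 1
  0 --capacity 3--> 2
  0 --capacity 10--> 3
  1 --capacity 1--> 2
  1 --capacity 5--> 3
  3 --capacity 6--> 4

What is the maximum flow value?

Computing max flow:
  Flow on (0->1): 5/9
  Flow on (0->3): 1/10
  Flow on (1->3): 5/5
  Flow on (3->4): 6/6
Maximum flow = 6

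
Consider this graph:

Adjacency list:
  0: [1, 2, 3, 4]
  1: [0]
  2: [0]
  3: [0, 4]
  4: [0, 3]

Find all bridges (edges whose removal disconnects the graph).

A bridge is an edge whose removal increases the number of connected components.
Bridges found: (0,1), (0,2)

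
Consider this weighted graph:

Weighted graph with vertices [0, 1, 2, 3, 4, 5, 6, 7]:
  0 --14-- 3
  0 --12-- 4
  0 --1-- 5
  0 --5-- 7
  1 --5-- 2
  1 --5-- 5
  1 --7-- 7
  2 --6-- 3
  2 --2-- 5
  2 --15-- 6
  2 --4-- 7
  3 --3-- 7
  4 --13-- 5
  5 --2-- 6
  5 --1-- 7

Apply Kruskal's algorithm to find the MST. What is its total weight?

Applying Kruskal's algorithm (sort edges by weight, add if no cycle):
  Add (0,5) w=1
  Add (5,7) w=1
  Add (2,5) w=2
  Add (5,6) w=2
  Add (3,7) w=3
  Skip (2,7) w=4 (creates cycle)
  Skip (0,7) w=5 (creates cycle)
  Add (1,2) w=5
  Skip (1,5) w=5 (creates cycle)
  Skip (2,3) w=6 (creates cycle)
  Skip (1,7) w=7 (creates cycle)
  Add (0,4) w=12
  Skip (4,5) w=13 (creates cycle)
  Skip (0,3) w=14 (creates cycle)
  Skip (2,6) w=15 (creates cycle)
MST weight = 26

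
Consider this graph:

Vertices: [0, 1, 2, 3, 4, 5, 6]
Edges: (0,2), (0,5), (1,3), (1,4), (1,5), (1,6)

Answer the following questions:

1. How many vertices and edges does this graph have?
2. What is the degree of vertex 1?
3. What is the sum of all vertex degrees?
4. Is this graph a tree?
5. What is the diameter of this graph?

Count: 7 vertices, 6 edges.
Vertex 1 has neighbors [3, 4, 5, 6], degree = 4.
Handshaking lemma: 2 * 6 = 12.
A graph is a tree iff it is connected and has exactly n-1 edges. This graph is connected (all 7 vertices in one component) and has 7-1 = 6 edges. It is a tree.
Diameter (longest shortest path) = 4.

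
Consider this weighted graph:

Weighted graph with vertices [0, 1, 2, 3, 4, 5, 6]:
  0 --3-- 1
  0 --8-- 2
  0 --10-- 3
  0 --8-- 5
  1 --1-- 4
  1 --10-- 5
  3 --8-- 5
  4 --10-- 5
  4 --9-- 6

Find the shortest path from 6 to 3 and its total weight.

Using Dijkstra's algorithm from vertex 6:
Shortest path: 6 -> 4 -> 1 -> 0 -> 3
Total weight: 9 + 1 + 3 + 10 = 23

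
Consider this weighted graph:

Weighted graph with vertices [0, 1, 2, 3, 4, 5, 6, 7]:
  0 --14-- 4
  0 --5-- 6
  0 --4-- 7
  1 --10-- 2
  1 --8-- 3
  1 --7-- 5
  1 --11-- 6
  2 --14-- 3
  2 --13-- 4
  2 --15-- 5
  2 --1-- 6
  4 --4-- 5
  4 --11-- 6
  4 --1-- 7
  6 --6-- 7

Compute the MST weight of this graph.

Applying Kruskal's algorithm (sort edges by weight, add if no cycle):
  Add (2,6) w=1
  Add (4,7) w=1
  Add (0,7) w=4
  Add (4,5) w=4
  Add (0,6) w=5
  Skip (6,7) w=6 (creates cycle)
  Add (1,5) w=7
  Add (1,3) w=8
  Skip (1,2) w=10 (creates cycle)
  Skip (1,6) w=11 (creates cycle)
  Skip (4,6) w=11 (creates cycle)
  Skip (2,4) w=13 (creates cycle)
  Skip (0,4) w=14 (creates cycle)
  Skip (2,3) w=14 (creates cycle)
  Skip (2,5) w=15 (creates cycle)
MST weight = 30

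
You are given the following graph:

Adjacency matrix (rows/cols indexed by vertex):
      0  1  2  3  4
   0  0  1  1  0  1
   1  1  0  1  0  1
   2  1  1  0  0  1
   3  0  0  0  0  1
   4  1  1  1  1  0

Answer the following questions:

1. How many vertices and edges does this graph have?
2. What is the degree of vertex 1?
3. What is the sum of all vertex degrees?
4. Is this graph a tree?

Count: 5 vertices, 7 edges.
Vertex 1 has neighbors [0, 2, 4], degree = 3.
Handshaking lemma: 2 * 7 = 14.
A tree on 5 vertices has 4 edges. This graph has 7 edges (3 extra). Not a tree.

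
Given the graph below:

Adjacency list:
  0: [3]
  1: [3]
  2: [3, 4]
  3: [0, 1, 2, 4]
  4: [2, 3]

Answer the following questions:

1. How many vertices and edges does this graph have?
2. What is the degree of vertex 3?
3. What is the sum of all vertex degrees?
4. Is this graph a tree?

Count: 5 vertices, 5 edges.
Vertex 3 has neighbors [0, 1, 2, 4], degree = 4.
Handshaking lemma: 2 * 5 = 10.
A tree on 5 vertices has 4 edges. This graph has 5 edges (1 extra). Not a tree.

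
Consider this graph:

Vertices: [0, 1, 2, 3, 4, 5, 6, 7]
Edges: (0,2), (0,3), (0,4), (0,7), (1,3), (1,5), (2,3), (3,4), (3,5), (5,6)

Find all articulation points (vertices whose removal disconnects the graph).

An articulation point is a vertex whose removal disconnects the graph.
Articulation points: [0, 3, 5]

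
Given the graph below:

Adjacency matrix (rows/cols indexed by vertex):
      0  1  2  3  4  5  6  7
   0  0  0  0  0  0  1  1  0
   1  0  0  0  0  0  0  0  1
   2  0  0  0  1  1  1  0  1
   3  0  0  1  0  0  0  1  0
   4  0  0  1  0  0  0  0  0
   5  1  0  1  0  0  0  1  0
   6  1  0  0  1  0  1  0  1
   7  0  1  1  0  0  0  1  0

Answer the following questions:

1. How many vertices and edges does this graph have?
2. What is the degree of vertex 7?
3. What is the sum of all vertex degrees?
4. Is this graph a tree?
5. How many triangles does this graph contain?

Count: 8 vertices, 10 edges.
Vertex 7 has neighbors [1, 2, 6], degree = 3.
Handshaking lemma: 2 * 10 = 20.
A tree on 8 vertices has 7 edges. This graph has 10 edges (3 extra). Not a tree.
Number of triangles = 1.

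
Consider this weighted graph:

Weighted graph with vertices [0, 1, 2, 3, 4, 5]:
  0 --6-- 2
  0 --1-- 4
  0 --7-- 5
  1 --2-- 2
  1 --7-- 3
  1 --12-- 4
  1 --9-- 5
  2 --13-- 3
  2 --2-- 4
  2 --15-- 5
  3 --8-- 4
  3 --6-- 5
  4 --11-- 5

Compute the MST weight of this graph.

Applying Kruskal's algorithm (sort edges by weight, add if no cycle):
  Add (0,4) w=1
  Add (1,2) w=2
  Add (2,4) w=2
  Skip (0,2) w=6 (creates cycle)
  Add (3,5) w=6
  Add (0,5) w=7
  Skip (1,3) w=7 (creates cycle)
  Skip (3,4) w=8 (creates cycle)
  Skip (1,5) w=9 (creates cycle)
  Skip (4,5) w=11 (creates cycle)
  Skip (1,4) w=12 (creates cycle)
  Skip (2,3) w=13 (creates cycle)
  Skip (2,5) w=15 (creates cycle)
MST weight = 18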